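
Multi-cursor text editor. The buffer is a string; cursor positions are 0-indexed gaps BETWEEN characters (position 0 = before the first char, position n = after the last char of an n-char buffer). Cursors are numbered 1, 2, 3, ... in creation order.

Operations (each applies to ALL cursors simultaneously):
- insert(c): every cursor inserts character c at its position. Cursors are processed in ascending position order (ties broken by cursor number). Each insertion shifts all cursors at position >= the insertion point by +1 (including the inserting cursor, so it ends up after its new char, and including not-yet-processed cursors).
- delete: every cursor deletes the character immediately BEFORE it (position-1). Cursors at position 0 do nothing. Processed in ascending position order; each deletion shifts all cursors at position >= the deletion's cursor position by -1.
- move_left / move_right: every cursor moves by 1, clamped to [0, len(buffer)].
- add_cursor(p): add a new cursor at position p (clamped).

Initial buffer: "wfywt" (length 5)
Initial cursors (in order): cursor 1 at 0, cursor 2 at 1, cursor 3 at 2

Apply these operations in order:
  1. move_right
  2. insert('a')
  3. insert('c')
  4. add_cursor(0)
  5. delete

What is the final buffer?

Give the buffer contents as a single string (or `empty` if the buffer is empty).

Answer: wafayawt

Derivation:
After op 1 (move_right): buffer="wfywt" (len 5), cursors c1@1 c2@2 c3@3, authorship .....
After op 2 (insert('a')): buffer="wafayawt" (len 8), cursors c1@2 c2@4 c3@6, authorship .1.2.3..
After op 3 (insert('c')): buffer="wacfacyacwt" (len 11), cursors c1@3 c2@6 c3@9, authorship .11.22.33..
After op 4 (add_cursor(0)): buffer="wacfacyacwt" (len 11), cursors c4@0 c1@3 c2@6 c3@9, authorship .11.22.33..
After op 5 (delete): buffer="wafayawt" (len 8), cursors c4@0 c1@2 c2@4 c3@6, authorship .1.2.3..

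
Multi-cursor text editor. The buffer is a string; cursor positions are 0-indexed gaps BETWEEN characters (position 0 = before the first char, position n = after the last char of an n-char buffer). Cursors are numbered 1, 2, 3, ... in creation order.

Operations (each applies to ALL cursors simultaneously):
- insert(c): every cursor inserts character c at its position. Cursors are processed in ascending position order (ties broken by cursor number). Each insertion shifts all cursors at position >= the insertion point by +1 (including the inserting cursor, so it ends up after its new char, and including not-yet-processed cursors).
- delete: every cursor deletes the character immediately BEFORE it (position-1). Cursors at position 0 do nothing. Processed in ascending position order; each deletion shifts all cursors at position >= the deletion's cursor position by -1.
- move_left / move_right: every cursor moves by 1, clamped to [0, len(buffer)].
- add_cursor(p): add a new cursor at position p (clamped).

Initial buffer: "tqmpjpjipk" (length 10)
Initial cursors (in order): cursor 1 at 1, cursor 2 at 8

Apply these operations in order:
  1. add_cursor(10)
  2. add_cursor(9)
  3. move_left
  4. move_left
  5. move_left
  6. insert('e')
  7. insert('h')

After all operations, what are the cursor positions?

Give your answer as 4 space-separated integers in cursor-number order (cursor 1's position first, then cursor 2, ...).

After op 1 (add_cursor(10)): buffer="tqmpjpjipk" (len 10), cursors c1@1 c2@8 c3@10, authorship ..........
After op 2 (add_cursor(9)): buffer="tqmpjpjipk" (len 10), cursors c1@1 c2@8 c4@9 c3@10, authorship ..........
After op 3 (move_left): buffer="tqmpjpjipk" (len 10), cursors c1@0 c2@7 c4@8 c3@9, authorship ..........
After op 4 (move_left): buffer="tqmpjpjipk" (len 10), cursors c1@0 c2@6 c4@7 c3@8, authorship ..........
After op 5 (move_left): buffer="tqmpjpjipk" (len 10), cursors c1@0 c2@5 c4@6 c3@7, authorship ..........
After op 6 (insert('e')): buffer="etqmpjepejeipk" (len 14), cursors c1@1 c2@7 c4@9 c3@11, authorship 1.....2.4.3...
After op 7 (insert('h')): buffer="ehtqmpjehpehjehipk" (len 18), cursors c1@2 c2@9 c4@12 c3@15, authorship 11.....22.44.33...

Answer: 2 9 15 12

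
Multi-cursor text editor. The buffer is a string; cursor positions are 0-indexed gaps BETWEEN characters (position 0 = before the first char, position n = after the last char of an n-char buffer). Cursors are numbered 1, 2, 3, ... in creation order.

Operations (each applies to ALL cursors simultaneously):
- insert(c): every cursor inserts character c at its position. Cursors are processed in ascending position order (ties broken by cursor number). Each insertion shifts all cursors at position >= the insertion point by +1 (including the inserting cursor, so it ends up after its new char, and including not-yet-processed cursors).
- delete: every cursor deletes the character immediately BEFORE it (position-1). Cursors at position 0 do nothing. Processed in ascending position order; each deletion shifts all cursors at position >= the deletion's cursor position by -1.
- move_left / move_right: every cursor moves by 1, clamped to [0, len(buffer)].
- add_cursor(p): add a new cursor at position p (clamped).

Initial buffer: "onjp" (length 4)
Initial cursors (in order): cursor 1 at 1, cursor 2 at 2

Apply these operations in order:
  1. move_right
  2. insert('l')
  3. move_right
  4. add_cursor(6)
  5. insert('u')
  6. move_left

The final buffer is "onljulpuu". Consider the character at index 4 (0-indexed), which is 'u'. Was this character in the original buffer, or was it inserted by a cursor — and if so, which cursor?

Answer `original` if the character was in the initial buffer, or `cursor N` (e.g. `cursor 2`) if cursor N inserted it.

After op 1 (move_right): buffer="onjp" (len 4), cursors c1@2 c2@3, authorship ....
After op 2 (insert('l')): buffer="onljlp" (len 6), cursors c1@3 c2@5, authorship ..1.2.
After op 3 (move_right): buffer="onljlp" (len 6), cursors c1@4 c2@6, authorship ..1.2.
After op 4 (add_cursor(6)): buffer="onljlp" (len 6), cursors c1@4 c2@6 c3@6, authorship ..1.2.
After op 5 (insert('u')): buffer="onljulpuu" (len 9), cursors c1@5 c2@9 c3@9, authorship ..1.12.23
After op 6 (move_left): buffer="onljulpuu" (len 9), cursors c1@4 c2@8 c3@8, authorship ..1.12.23
Authorship (.=original, N=cursor N): . . 1 . 1 2 . 2 3
Index 4: author = 1

Answer: cursor 1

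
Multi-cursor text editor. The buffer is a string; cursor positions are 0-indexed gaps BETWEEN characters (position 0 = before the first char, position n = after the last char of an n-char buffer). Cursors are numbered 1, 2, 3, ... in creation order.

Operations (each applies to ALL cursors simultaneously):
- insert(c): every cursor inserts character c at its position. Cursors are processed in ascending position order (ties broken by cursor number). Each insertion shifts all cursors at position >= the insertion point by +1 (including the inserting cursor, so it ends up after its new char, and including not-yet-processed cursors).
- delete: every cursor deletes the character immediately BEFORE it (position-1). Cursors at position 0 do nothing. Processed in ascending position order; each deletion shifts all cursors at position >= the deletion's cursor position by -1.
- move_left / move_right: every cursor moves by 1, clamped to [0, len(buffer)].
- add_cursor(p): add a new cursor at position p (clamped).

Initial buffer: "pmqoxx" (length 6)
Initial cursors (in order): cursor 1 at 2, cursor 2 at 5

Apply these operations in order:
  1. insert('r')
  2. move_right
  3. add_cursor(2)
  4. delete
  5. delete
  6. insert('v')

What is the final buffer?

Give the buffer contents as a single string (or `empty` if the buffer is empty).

Answer: vvoxv

Derivation:
After op 1 (insert('r')): buffer="pmrqoxrx" (len 8), cursors c1@3 c2@7, authorship ..1...2.
After op 2 (move_right): buffer="pmrqoxrx" (len 8), cursors c1@4 c2@8, authorship ..1...2.
After op 3 (add_cursor(2)): buffer="pmrqoxrx" (len 8), cursors c3@2 c1@4 c2@8, authorship ..1...2.
After op 4 (delete): buffer="proxr" (len 5), cursors c3@1 c1@2 c2@5, authorship .1..2
After op 5 (delete): buffer="ox" (len 2), cursors c1@0 c3@0 c2@2, authorship ..
After op 6 (insert('v')): buffer="vvoxv" (len 5), cursors c1@2 c3@2 c2@5, authorship 13..2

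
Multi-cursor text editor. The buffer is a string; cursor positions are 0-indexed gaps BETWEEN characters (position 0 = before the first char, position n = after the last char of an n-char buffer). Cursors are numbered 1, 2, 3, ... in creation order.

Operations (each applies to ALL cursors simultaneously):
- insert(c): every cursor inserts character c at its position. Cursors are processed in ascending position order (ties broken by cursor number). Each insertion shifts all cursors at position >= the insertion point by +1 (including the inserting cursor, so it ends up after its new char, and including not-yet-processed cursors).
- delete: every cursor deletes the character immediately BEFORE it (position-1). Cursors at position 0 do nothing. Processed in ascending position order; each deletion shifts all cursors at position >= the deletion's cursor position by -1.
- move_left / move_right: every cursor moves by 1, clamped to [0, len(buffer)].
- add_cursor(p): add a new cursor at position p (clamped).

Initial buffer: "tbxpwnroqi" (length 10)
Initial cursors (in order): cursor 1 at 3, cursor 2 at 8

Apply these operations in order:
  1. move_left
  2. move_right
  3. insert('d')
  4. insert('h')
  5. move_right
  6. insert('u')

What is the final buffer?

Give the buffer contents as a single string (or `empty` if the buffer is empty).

After op 1 (move_left): buffer="tbxpwnroqi" (len 10), cursors c1@2 c2@7, authorship ..........
After op 2 (move_right): buffer="tbxpwnroqi" (len 10), cursors c1@3 c2@8, authorship ..........
After op 3 (insert('d')): buffer="tbxdpwnrodqi" (len 12), cursors c1@4 c2@10, authorship ...1.....2..
After op 4 (insert('h')): buffer="tbxdhpwnrodhqi" (len 14), cursors c1@5 c2@12, authorship ...11.....22..
After op 5 (move_right): buffer="tbxdhpwnrodhqi" (len 14), cursors c1@6 c2@13, authorship ...11.....22..
After op 6 (insert('u')): buffer="tbxdhpuwnrodhqui" (len 16), cursors c1@7 c2@15, authorship ...11.1....22.2.

Answer: tbxdhpuwnrodhqui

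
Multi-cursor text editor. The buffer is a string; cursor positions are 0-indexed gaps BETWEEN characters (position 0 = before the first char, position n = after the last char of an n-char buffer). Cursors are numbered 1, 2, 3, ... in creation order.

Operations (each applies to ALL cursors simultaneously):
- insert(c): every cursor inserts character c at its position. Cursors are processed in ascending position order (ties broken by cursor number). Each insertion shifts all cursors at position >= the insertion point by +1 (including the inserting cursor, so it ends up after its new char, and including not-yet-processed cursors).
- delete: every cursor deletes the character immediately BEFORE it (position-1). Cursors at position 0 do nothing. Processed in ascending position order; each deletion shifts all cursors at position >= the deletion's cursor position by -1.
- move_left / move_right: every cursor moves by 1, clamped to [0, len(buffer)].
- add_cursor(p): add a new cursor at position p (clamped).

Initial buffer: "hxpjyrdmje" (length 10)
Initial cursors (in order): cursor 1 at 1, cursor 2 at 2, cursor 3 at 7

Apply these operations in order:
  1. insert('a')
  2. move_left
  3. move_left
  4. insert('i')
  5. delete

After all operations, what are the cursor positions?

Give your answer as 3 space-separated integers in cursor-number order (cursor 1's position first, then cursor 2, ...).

After op 1 (insert('a')): buffer="haxapjyrdamje" (len 13), cursors c1@2 c2@4 c3@10, authorship .1.2.....3...
After op 2 (move_left): buffer="haxapjyrdamje" (len 13), cursors c1@1 c2@3 c3@9, authorship .1.2.....3...
After op 3 (move_left): buffer="haxapjyrdamje" (len 13), cursors c1@0 c2@2 c3@8, authorship .1.2.....3...
After op 4 (insert('i')): buffer="ihaixapjyridamje" (len 16), cursors c1@1 c2@4 c3@11, authorship 1.12.2....3.3...
After op 5 (delete): buffer="haxapjyrdamje" (len 13), cursors c1@0 c2@2 c3@8, authorship .1.2.....3...

Answer: 0 2 8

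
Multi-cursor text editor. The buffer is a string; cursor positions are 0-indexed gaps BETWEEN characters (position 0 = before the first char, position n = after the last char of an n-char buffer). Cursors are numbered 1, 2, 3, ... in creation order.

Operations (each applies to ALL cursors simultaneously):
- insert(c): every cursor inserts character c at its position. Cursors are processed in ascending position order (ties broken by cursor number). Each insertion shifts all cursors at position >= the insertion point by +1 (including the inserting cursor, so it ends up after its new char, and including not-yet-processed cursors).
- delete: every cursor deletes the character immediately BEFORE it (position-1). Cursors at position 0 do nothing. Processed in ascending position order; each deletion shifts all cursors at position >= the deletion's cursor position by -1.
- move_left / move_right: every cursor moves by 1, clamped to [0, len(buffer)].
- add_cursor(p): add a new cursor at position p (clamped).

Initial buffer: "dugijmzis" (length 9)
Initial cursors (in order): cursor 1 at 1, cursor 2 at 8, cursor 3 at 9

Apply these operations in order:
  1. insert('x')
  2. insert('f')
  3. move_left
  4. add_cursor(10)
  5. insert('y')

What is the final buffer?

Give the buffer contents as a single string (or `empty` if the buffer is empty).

Answer: dxyfugijmziyxyfsxyf

Derivation:
After op 1 (insert('x')): buffer="dxugijmzixsx" (len 12), cursors c1@2 c2@10 c3@12, authorship .1.......2.3
After op 2 (insert('f')): buffer="dxfugijmzixfsxf" (len 15), cursors c1@3 c2@12 c3@15, authorship .11.......22.33
After op 3 (move_left): buffer="dxfugijmzixfsxf" (len 15), cursors c1@2 c2@11 c3@14, authorship .11.......22.33
After op 4 (add_cursor(10)): buffer="dxfugijmzixfsxf" (len 15), cursors c1@2 c4@10 c2@11 c3@14, authorship .11.......22.33
After op 5 (insert('y')): buffer="dxyfugijmziyxyfsxyf" (len 19), cursors c1@3 c4@12 c2@14 c3@18, authorship .111.......4222.333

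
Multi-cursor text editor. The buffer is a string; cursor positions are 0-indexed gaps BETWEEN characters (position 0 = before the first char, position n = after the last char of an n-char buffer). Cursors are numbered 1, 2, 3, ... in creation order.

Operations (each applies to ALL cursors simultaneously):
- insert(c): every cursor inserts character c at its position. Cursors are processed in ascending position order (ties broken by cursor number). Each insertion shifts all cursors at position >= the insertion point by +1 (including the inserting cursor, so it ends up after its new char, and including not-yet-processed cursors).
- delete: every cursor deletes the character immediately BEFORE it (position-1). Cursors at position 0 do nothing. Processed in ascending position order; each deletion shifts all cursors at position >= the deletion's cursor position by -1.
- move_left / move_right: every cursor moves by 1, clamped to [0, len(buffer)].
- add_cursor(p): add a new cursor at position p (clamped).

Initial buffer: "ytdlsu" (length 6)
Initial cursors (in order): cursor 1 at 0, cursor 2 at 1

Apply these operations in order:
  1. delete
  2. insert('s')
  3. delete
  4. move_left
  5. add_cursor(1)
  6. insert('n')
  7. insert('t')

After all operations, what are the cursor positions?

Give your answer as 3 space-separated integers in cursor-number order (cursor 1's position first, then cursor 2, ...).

Answer: 4 4 7

Derivation:
After op 1 (delete): buffer="tdlsu" (len 5), cursors c1@0 c2@0, authorship .....
After op 2 (insert('s')): buffer="sstdlsu" (len 7), cursors c1@2 c2@2, authorship 12.....
After op 3 (delete): buffer="tdlsu" (len 5), cursors c1@0 c2@0, authorship .....
After op 4 (move_left): buffer="tdlsu" (len 5), cursors c1@0 c2@0, authorship .....
After op 5 (add_cursor(1)): buffer="tdlsu" (len 5), cursors c1@0 c2@0 c3@1, authorship .....
After op 6 (insert('n')): buffer="nntndlsu" (len 8), cursors c1@2 c2@2 c3@4, authorship 12.3....
After op 7 (insert('t')): buffer="nntttntdlsu" (len 11), cursors c1@4 c2@4 c3@7, authorship 1212.33....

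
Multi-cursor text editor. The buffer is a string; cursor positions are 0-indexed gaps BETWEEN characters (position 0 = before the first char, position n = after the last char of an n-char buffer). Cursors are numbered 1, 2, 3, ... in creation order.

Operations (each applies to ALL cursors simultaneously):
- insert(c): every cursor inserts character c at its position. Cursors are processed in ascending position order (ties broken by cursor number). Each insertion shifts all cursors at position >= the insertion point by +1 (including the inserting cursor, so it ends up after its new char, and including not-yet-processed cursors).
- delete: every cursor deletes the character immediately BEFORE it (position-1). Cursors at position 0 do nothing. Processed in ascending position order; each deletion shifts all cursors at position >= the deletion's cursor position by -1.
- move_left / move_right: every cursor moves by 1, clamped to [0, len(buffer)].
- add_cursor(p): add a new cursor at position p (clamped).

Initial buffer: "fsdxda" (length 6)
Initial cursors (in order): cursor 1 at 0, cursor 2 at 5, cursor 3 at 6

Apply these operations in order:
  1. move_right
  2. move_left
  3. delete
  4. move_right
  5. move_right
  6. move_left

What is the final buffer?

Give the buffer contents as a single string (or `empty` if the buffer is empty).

After op 1 (move_right): buffer="fsdxda" (len 6), cursors c1@1 c2@6 c3@6, authorship ......
After op 2 (move_left): buffer="fsdxda" (len 6), cursors c1@0 c2@5 c3@5, authorship ......
After op 3 (delete): buffer="fsda" (len 4), cursors c1@0 c2@3 c3@3, authorship ....
After op 4 (move_right): buffer="fsda" (len 4), cursors c1@1 c2@4 c3@4, authorship ....
After op 5 (move_right): buffer="fsda" (len 4), cursors c1@2 c2@4 c3@4, authorship ....
After op 6 (move_left): buffer="fsda" (len 4), cursors c1@1 c2@3 c3@3, authorship ....

Answer: fsda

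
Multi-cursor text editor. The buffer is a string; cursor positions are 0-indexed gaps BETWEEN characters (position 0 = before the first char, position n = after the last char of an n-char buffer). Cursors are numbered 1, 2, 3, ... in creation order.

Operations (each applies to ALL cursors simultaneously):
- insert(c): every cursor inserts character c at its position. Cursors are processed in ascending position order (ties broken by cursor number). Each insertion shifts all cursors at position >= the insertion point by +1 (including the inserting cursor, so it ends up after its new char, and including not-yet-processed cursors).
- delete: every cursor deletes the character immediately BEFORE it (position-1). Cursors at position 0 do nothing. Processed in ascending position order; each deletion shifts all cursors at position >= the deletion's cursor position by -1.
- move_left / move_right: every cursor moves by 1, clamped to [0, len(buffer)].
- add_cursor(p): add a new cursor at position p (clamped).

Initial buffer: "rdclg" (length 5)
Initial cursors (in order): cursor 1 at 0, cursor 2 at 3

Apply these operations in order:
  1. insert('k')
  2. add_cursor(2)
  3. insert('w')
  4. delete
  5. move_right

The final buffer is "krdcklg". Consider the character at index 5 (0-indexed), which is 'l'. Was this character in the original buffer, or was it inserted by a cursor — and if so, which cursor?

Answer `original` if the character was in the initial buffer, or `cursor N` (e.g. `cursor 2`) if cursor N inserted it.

Answer: original

Derivation:
After op 1 (insert('k')): buffer="krdcklg" (len 7), cursors c1@1 c2@5, authorship 1...2..
After op 2 (add_cursor(2)): buffer="krdcklg" (len 7), cursors c1@1 c3@2 c2@5, authorship 1...2..
After op 3 (insert('w')): buffer="kwrwdckwlg" (len 10), cursors c1@2 c3@4 c2@8, authorship 11.3..22..
After op 4 (delete): buffer="krdcklg" (len 7), cursors c1@1 c3@2 c2@5, authorship 1...2..
After op 5 (move_right): buffer="krdcklg" (len 7), cursors c1@2 c3@3 c2@6, authorship 1...2..
Authorship (.=original, N=cursor N): 1 . . . 2 . .
Index 5: author = original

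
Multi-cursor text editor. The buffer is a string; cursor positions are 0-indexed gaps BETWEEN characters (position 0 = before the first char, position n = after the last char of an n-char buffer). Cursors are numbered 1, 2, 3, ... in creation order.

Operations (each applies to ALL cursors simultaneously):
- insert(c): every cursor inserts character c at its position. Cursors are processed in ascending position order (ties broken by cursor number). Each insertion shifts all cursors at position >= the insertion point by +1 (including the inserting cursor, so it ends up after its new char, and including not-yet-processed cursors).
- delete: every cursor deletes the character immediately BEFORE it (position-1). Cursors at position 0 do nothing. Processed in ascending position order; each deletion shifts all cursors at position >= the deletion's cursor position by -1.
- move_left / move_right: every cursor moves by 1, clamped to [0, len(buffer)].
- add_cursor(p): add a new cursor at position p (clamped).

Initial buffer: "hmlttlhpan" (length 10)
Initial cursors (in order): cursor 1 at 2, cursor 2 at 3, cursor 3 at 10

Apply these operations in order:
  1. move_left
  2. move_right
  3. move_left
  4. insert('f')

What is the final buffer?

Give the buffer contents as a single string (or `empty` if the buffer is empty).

After op 1 (move_left): buffer="hmlttlhpan" (len 10), cursors c1@1 c2@2 c3@9, authorship ..........
After op 2 (move_right): buffer="hmlttlhpan" (len 10), cursors c1@2 c2@3 c3@10, authorship ..........
After op 3 (move_left): buffer="hmlttlhpan" (len 10), cursors c1@1 c2@2 c3@9, authorship ..........
After op 4 (insert('f')): buffer="hfmflttlhpafn" (len 13), cursors c1@2 c2@4 c3@12, authorship .1.2.......3.

Answer: hfmflttlhpafn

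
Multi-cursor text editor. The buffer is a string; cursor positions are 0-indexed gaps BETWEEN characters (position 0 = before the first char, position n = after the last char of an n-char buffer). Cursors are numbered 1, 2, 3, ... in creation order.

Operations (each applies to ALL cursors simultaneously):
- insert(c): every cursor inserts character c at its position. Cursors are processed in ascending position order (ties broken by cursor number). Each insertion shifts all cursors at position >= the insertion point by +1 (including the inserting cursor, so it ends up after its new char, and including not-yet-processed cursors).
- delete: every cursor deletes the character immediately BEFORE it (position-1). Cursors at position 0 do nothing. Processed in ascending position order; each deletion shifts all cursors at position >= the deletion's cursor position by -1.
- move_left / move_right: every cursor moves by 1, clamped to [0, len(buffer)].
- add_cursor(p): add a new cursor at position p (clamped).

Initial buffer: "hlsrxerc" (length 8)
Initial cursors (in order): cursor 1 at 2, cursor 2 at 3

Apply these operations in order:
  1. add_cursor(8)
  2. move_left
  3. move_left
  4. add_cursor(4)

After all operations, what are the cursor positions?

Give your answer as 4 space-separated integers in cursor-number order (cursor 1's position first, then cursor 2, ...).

After op 1 (add_cursor(8)): buffer="hlsrxerc" (len 8), cursors c1@2 c2@3 c3@8, authorship ........
After op 2 (move_left): buffer="hlsrxerc" (len 8), cursors c1@1 c2@2 c3@7, authorship ........
After op 3 (move_left): buffer="hlsrxerc" (len 8), cursors c1@0 c2@1 c3@6, authorship ........
After op 4 (add_cursor(4)): buffer="hlsrxerc" (len 8), cursors c1@0 c2@1 c4@4 c3@6, authorship ........

Answer: 0 1 6 4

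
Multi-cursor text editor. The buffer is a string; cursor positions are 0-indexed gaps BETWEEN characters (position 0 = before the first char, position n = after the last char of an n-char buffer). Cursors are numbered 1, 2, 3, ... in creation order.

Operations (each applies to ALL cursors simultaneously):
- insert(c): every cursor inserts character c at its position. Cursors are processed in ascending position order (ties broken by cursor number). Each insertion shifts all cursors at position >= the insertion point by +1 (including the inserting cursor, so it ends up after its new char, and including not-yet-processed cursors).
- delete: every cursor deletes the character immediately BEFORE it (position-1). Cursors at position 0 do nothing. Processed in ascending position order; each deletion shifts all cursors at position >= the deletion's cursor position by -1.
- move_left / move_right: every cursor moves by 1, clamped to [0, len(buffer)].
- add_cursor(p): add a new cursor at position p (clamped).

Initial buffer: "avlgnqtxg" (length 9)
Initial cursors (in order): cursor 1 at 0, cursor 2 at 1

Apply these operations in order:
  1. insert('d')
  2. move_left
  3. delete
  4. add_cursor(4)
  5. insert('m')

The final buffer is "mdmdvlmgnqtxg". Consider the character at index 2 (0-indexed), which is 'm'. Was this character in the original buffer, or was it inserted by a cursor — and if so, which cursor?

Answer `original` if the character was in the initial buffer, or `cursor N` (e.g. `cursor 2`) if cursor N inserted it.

After op 1 (insert('d')): buffer="dadvlgnqtxg" (len 11), cursors c1@1 c2@3, authorship 1.2........
After op 2 (move_left): buffer="dadvlgnqtxg" (len 11), cursors c1@0 c2@2, authorship 1.2........
After op 3 (delete): buffer="ddvlgnqtxg" (len 10), cursors c1@0 c2@1, authorship 12........
After op 4 (add_cursor(4)): buffer="ddvlgnqtxg" (len 10), cursors c1@0 c2@1 c3@4, authorship 12........
After op 5 (insert('m')): buffer="mdmdvlmgnqtxg" (len 13), cursors c1@1 c2@3 c3@7, authorship 1122..3......
Authorship (.=original, N=cursor N): 1 1 2 2 . . 3 . . . . . .
Index 2: author = 2

Answer: cursor 2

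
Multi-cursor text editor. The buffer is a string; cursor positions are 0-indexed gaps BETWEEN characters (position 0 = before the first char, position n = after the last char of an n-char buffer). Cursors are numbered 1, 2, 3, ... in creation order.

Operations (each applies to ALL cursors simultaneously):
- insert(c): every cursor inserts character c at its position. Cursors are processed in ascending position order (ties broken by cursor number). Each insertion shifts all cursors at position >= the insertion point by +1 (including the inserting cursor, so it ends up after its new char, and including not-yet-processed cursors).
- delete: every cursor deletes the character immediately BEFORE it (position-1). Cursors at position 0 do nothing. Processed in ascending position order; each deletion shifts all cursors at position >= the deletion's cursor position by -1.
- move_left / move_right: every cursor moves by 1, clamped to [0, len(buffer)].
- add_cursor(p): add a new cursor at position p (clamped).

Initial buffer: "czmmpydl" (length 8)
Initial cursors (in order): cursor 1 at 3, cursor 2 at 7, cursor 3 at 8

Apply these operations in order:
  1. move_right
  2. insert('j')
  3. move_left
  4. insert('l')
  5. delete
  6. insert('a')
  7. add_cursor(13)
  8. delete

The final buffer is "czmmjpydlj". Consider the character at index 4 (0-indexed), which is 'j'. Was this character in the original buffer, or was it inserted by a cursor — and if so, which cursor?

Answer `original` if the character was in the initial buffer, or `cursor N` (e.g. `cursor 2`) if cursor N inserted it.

Answer: cursor 1

Derivation:
After op 1 (move_right): buffer="czmmpydl" (len 8), cursors c1@4 c2@8 c3@8, authorship ........
After op 2 (insert('j')): buffer="czmmjpydljj" (len 11), cursors c1@5 c2@11 c3@11, authorship ....1....23
After op 3 (move_left): buffer="czmmjpydljj" (len 11), cursors c1@4 c2@10 c3@10, authorship ....1....23
After op 4 (insert('l')): buffer="czmmljpydljllj" (len 14), cursors c1@5 c2@13 c3@13, authorship ....11....2233
After op 5 (delete): buffer="czmmjpydljj" (len 11), cursors c1@4 c2@10 c3@10, authorship ....1....23
After op 6 (insert('a')): buffer="czmmajpydljaaj" (len 14), cursors c1@5 c2@13 c3@13, authorship ....11....2233
After op 7 (add_cursor(13)): buffer="czmmajpydljaaj" (len 14), cursors c1@5 c2@13 c3@13 c4@13, authorship ....11....2233
After op 8 (delete): buffer="czmmjpydlj" (len 10), cursors c1@4 c2@9 c3@9 c4@9, authorship ....1....3
Authorship (.=original, N=cursor N): . . . . 1 . . . . 3
Index 4: author = 1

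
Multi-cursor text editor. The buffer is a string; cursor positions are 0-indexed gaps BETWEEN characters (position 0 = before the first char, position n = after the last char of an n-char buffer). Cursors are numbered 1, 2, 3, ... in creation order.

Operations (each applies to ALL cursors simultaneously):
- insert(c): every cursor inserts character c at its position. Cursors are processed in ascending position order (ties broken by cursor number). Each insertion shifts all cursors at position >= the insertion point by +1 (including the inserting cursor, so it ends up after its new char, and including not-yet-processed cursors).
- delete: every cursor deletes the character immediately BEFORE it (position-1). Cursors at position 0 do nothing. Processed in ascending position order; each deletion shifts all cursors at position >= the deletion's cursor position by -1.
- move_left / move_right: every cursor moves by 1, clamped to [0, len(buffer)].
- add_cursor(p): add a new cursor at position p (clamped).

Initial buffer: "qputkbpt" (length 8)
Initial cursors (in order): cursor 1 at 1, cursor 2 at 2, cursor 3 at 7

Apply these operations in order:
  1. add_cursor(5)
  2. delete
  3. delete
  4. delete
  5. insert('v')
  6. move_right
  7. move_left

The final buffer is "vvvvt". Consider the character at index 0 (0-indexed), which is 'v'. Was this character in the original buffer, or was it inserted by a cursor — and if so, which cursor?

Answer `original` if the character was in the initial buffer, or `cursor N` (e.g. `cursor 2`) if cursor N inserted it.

Answer: cursor 1

Derivation:
After op 1 (add_cursor(5)): buffer="qputkbpt" (len 8), cursors c1@1 c2@2 c4@5 c3@7, authorship ........
After op 2 (delete): buffer="utbt" (len 4), cursors c1@0 c2@0 c4@2 c3@3, authorship ....
After op 3 (delete): buffer="ut" (len 2), cursors c1@0 c2@0 c3@1 c4@1, authorship ..
After op 4 (delete): buffer="t" (len 1), cursors c1@0 c2@0 c3@0 c4@0, authorship .
After op 5 (insert('v')): buffer="vvvvt" (len 5), cursors c1@4 c2@4 c3@4 c4@4, authorship 1234.
After op 6 (move_right): buffer="vvvvt" (len 5), cursors c1@5 c2@5 c3@5 c4@5, authorship 1234.
After op 7 (move_left): buffer="vvvvt" (len 5), cursors c1@4 c2@4 c3@4 c4@4, authorship 1234.
Authorship (.=original, N=cursor N): 1 2 3 4 .
Index 0: author = 1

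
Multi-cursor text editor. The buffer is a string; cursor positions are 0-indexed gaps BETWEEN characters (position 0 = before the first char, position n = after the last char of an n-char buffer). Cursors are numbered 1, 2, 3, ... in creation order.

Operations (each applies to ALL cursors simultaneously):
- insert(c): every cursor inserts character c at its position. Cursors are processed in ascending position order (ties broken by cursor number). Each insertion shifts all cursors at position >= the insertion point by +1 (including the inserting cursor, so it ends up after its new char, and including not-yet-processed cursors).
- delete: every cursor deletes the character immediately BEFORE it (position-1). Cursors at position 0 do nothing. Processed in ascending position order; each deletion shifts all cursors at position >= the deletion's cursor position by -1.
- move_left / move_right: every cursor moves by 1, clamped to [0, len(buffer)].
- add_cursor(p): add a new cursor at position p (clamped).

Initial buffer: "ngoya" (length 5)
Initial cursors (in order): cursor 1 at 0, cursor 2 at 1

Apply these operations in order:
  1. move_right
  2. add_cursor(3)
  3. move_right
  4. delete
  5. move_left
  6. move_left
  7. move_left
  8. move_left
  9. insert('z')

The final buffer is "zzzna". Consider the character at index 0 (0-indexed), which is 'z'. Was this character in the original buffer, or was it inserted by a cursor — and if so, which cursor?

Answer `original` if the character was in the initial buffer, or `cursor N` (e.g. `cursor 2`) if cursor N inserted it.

After op 1 (move_right): buffer="ngoya" (len 5), cursors c1@1 c2@2, authorship .....
After op 2 (add_cursor(3)): buffer="ngoya" (len 5), cursors c1@1 c2@2 c3@3, authorship .....
After op 3 (move_right): buffer="ngoya" (len 5), cursors c1@2 c2@3 c3@4, authorship .....
After op 4 (delete): buffer="na" (len 2), cursors c1@1 c2@1 c3@1, authorship ..
After op 5 (move_left): buffer="na" (len 2), cursors c1@0 c2@0 c3@0, authorship ..
After op 6 (move_left): buffer="na" (len 2), cursors c1@0 c2@0 c3@0, authorship ..
After op 7 (move_left): buffer="na" (len 2), cursors c1@0 c2@0 c3@0, authorship ..
After op 8 (move_left): buffer="na" (len 2), cursors c1@0 c2@0 c3@0, authorship ..
After op 9 (insert('z')): buffer="zzzna" (len 5), cursors c1@3 c2@3 c3@3, authorship 123..
Authorship (.=original, N=cursor N): 1 2 3 . .
Index 0: author = 1

Answer: cursor 1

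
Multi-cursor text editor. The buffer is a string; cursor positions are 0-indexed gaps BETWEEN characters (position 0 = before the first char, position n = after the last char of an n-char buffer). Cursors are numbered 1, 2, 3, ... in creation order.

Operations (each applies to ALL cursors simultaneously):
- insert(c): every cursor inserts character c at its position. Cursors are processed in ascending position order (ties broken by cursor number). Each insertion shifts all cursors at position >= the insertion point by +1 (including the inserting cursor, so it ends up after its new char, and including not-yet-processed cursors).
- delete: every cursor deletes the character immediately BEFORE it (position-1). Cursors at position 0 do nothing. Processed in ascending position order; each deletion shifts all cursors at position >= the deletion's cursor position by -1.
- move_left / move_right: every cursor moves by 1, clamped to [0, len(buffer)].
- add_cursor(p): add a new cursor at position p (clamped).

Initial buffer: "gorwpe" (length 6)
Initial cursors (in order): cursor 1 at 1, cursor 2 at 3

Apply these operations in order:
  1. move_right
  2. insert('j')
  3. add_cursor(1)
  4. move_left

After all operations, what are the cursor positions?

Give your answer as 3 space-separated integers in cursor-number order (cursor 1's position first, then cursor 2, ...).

After op 1 (move_right): buffer="gorwpe" (len 6), cursors c1@2 c2@4, authorship ......
After op 2 (insert('j')): buffer="gojrwjpe" (len 8), cursors c1@3 c2@6, authorship ..1..2..
After op 3 (add_cursor(1)): buffer="gojrwjpe" (len 8), cursors c3@1 c1@3 c2@6, authorship ..1..2..
After op 4 (move_left): buffer="gojrwjpe" (len 8), cursors c3@0 c1@2 c2@5, authorship ..1..2..

Answer: 2 5 0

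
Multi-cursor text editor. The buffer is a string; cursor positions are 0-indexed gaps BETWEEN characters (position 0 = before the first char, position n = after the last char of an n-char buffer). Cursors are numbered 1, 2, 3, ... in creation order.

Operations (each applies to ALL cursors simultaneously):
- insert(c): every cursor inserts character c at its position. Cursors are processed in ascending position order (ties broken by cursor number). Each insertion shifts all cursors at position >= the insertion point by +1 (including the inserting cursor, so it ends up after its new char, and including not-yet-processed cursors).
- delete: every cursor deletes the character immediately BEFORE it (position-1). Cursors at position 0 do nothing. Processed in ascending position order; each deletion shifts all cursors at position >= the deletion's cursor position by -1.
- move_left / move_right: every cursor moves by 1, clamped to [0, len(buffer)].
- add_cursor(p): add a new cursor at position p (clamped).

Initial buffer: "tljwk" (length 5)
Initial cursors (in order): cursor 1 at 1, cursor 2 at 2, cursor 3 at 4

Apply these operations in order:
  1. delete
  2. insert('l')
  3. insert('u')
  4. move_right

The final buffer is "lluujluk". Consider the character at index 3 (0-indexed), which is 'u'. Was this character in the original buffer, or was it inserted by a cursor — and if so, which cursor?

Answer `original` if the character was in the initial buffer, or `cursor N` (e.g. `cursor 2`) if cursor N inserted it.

Answer: cursor 2

Derivation:
After op 1 (delete): buffer="jk" (len 2), cursors c1@0 c2@0 c3@1, authorship ..
After op 2 (insert('l')): buffer="lljlk" (len 5), cursors c1@2 c2@2 c3@4, authorship 12.3.
After op 3 (insert('u')): buffer="lluujluk" (len 8), cursors c1@4 c2@4 c3@7, authorship 1212.33.
After op 4 (move_right): buffer="lluujluk" (len 8), cursors c1@5 c2@5 c3@8, authorship 1212.33.
Authorship (.=original, N=cursor N): 1 2 1 2 . 3 3 .
Index 3: author = 2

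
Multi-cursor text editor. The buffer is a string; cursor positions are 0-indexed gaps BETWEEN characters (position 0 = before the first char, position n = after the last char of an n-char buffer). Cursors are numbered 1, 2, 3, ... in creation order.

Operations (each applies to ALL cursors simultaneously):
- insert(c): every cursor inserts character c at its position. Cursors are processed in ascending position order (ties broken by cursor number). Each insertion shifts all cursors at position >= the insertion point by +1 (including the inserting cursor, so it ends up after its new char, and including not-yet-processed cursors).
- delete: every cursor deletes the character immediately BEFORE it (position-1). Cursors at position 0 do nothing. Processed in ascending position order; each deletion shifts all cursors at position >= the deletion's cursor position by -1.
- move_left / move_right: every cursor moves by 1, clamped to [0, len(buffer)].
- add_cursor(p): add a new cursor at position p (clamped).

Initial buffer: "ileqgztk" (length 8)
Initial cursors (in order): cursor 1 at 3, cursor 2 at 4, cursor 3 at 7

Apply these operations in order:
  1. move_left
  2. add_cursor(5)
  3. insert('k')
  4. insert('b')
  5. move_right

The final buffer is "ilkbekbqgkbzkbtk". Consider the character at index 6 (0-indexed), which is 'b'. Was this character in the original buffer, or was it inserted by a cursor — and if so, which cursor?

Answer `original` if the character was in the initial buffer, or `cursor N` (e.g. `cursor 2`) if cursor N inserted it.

Answer: cursor 2

Derivation:
After op 1 (move_left): buffer="ileqgztk" (len 8), cursors c1@2 c2@3 c3@6, authorship ........
After op 2 (add_cursor(5)): buffer="ileqgztk" (len 8), cursors c1@2 c2@3 c4@5 c3@6, authorship ........
After op 3 (insert('k')): buffer="ilkekqgkzktk" (len 12), cursors c1@3 c2@5 c4@8 c3@10, authorship ..1.2..4.3..
After op 4 (insert('b')): buffer="ilkbekbqgkbzkbtk" (len 16), cursors c1@4 c2@7 c4@11 c3@14, authorship ..11.22..44.33..
After op 5 (move_right): buffer="ilkbekbqgkbzkbtk" (len 16), cursors c1@5 c2@8 c4@12 c3@15, authorship ..11.22..44.33..
Authorship (.=original, N=cursor N): . . 1 1 . 2 2 . . 4 4 . 3 3 . .
Index 6: author = 2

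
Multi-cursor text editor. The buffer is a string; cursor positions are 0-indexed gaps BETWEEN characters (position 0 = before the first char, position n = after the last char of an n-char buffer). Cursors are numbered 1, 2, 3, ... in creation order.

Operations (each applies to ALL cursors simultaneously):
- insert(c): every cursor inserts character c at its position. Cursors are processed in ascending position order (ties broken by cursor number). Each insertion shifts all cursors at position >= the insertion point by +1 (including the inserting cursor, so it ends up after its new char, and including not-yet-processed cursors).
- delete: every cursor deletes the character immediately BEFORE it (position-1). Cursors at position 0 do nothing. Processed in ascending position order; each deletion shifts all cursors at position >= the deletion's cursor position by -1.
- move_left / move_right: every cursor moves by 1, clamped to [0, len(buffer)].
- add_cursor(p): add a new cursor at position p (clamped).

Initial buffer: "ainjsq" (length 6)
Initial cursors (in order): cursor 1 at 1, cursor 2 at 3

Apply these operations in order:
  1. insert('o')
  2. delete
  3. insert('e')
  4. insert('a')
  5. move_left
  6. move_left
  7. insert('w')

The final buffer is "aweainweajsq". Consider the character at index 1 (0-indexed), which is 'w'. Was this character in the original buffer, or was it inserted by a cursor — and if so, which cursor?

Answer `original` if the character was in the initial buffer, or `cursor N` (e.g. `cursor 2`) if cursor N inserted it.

Answer: cursor 1

Derivation:
After op 1 (insert('o')): buffer="aoinojsq" (len 8), cursors c1@2 c2@5, authorship .1..2...
After op 2 (delete): buffer="ainjsq" (len 6), cursors c1@1 c2@3, authorship ......
After op 3 (insert('e')): buffer="aeinejsq" (len 8), cursors c1@2 c2@5, authorship .1..2...
After op 4 (insert('a')): buffer="aeaineajsq" (len 10), cursors c1@3 c2@7, authorship .11..22...
After op 5 (move_left): buffer="aeaineajsq" (len 10), cursors c1@2 c2@6, authorship .11..22...
After op 6 (move_left): buffer="aeaineajsq" (len 10), cursors c1@1 c2@5, authorship .11..22...
After op 7 (insert('w')): buffer="aweainweajsq" (len 12), cursors c1@2 c2@7, authorship .111..222...
Authorship (.=original, N=cursor N): . 1 1 1 . . 2 2 2 . . .
Index 1: author = 1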